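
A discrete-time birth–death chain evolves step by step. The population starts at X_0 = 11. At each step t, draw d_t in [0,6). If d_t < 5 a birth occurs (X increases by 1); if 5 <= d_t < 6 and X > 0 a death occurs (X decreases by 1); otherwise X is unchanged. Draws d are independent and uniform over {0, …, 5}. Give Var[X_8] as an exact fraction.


X can drop by at most 1 per step and X_0 = 11 > T = 8, so X_t >= 11 − t >= 3 > 0 for every t <= 8: the floor at 0 (the 'and X > 0' condition) never binds. Hence X_8 = X_0 + Σ_{t<8} Y_t with i.i.d. increments Y_t = y(d_t) ∈ {+1, −1, 0}.
Outcome values over d=0..5: [1, 1, 1, 1, 1, -1]
Σy = 4, Σy² = 6, M = 6
μ = 4/6 = 2/3,  σ² = 6/6 − (2/3)² = 5/9
Independent increments: Var[X_8] = 8·σ² = 8·(5/9) = 40/9

40/9


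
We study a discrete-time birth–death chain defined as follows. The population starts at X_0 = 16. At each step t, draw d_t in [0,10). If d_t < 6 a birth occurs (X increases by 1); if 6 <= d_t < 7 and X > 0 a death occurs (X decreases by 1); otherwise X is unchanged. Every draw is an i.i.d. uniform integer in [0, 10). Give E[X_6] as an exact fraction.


19

X can drop by at most 1 per step and X_0 = 16 > T = 6, so X_t >= 16 − t >= 10 > 0 for every t <= 6: the floor at 0 (the 'and X > 0' condition) never binds. Hence X_6 = X_0 + Σ_{t<6} Y_t with i.i.d. increments Y_t = y(d_t) ∈ {+1, −1, 0}.
Outcome values over d=0..9: [1, 1, 1, 1, 1, 1, -1, 0, 0, 0]
Σy = 5, Σy² = 7, M = 10
μ = 5/10 = 1/2,  σ² = 7/10 − (1/2)² = 9/20
E[X_6] = 16 + 6·(1/2) = 19


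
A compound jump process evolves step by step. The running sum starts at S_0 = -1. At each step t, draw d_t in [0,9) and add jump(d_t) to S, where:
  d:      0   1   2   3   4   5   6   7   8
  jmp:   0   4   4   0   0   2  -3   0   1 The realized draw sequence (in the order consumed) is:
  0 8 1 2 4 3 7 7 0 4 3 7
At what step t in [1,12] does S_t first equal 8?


t=0: S=-1, d=0, jump=0, S_1=-1
t=1: S=-1, d=8, jump=1, S_2=0
t=2: S=0, d=1, jump=4, S_3=4
t=3: S=4, d=2, jump=4, S_4=8
t=4: S=8, d=4, jump=0, S_5=8
t=5: S=8, d=3, jump=0, S_6=8
t=6: S=8, d=7, jump=0, S_7=8
t=7: S=8, d=7, jump=0, S_8=8
t=8: S=8, d=0, jump=0, S_9=8
t=9: S=8, d=4, jump=0, S_10=8
t=10: S=8, d=3, jump=0, S_11=8
t=11: S=8, d=7, jump=0, S_12=8

4


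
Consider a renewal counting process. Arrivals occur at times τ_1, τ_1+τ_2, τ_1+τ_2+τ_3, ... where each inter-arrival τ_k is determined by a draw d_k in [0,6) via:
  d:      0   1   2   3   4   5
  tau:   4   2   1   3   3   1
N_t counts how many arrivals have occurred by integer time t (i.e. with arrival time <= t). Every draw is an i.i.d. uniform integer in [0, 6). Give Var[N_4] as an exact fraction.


50243/104976

Inter-arrival values over d=0..5: [4, 2, 1, 3, 3, 1]
Each d has probability 1/6, so the pmf of τ is: f(1) = 1/3, f(2) = 1/6, f(3) = 1/3, f(4) = 1/6
Let p_n(j) = P(N_n = j), with p_0 = [1]. Condition on τ_1: p_n(0) = P(τ > n), and for j >= 1, p_n(j) = Σ_{k<=n} f(k)·p_{n−k}(j−1)
p_1 = [2/3, 1/3]  (j = 0..1)
p_2 = [1/2, 7/18, 1/9]  (j = 0..2)
p_3 = [1/6, 11/18, 5/27, 1/27]  (j = 0..3)
p_4 = [0, 19/36, 41/108, 13/162, 1/81]  (j = 0..4)
E[N_4] = Σ j·p_4(j) = 511/324;  E[N_4²] = Σ j²·p_4(j) = 961/324
Var[N_4] = 961/324 − (511/324)² = 50243/104976


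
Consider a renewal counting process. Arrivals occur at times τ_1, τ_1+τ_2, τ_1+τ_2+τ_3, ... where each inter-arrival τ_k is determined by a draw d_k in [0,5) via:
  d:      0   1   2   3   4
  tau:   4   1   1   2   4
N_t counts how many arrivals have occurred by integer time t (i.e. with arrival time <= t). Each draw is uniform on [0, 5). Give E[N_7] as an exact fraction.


Inter-arrival values over d=0..4: [4, 1, 1, 2, 4]
Each d has probability 1/5, so the pmf of τ is: f(1) = 2/5, f(2) = 1/5, f(4) = 2/5
Renewal equation for m(n) = E[N_n]: condition on τ_1 = k (if k <= n, one arrival plus a fresh copy on the remaining n−k steps): m(n) = F(n) + Σ_{k<=n} f(k)·m(n−k), where F(n) = P(τ <= n) and m(0) = 0
m(1) = F(1) = 2/5
m(2) = F(2) + f(1)·m(1) = 3/5 + 2/5·2/5 = 19/25
m(3) = F(3) + f(1)·m(2) + f(2)·m(1) = 3/5 + 2/5·19/25 + 1/5·2/5 = 123/125
m(4) = F(4) + f(1)·m(3) + f(2)·m(2) = 1 + 2/5·123/125 + 1/5·19/25 = 966/625
m(5) = F(5) + f(1)·m(4) + f(2)·m(3) + f(4)·m(1) = 1 + 2/5·966/625 + 1/5·123/125 + 2/5·2/5 = 6172/3125
m(6) = F(6) + f(1)·m(5) + f(2)·m(4) + f(4)·m(2) = 1 + 2/5·6172/3125 + 1/5·966/625 + 2/5·19/25 = 37549/15625
m(7) = F(7) + f(1)·m(6) + f(2)·m(5) + f(4)·m(3) = 1 + 2/5·37549/15625 + 1/5·6172/3125 + 2/5·123/125 = 214833/78125
E[N_7] = m(7) = 214833/78125

214833/78125


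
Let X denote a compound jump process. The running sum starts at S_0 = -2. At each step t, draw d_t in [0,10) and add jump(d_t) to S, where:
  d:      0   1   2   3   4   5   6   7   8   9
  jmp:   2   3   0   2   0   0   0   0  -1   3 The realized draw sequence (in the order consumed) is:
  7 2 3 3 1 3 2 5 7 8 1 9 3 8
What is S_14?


t=0: S=-2, d=7, jump=0, S_1=-2
t=1: S=-2, d=2, jump=0, S_2=-2
t=2: S=-2, d=3, jump=2, S_3=0
t=3: S=0, d=3, jump=2, S_4=2
t=4: S=2, d=1, jump=3, S_5=5
t=5: S=5, d=3, jump=2, S_6=7
t=6: S=7, d=2, jump=0, S_7=7
t=7: S=7, d=5, jump=0, S_8=7
t=8: S=7, d=7, jump=0, S_9=7
t=9: S=7, d=8, jump=-1, S_10=6
t=10: S=6, d=1, jump=3, S_11=9
t=11: S=9, d=9, jump=3, S_12=12
t=12: S=12, d=3, jump=2, S_13=14
t=13: S=14, d=8, jump=-1, S_14=13

13


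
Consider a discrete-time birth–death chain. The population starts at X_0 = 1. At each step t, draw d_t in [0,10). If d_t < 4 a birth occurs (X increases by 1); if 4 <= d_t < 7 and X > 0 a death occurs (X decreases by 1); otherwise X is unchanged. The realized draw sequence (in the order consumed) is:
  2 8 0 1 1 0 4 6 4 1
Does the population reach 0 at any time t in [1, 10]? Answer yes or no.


no

t=0: X=1, d=2 → birth, X_1=2
t=1: X=2, d=8 → hold, X_2=2
t=2: X=2, d=0 → birth, X_3=3
t=3: X=3, d=1 → birth, X_4=4
t=4: X=4, d=1 → birth, X_5=5
t=5: X=5, d=0 → birth, X_6=6
t=6: X=6, d=4 → death, X_7=5
t=7: X=5, d=6 → death, X_8=4
t=8: X=4, d=4 → death, X_9=3
t=9: X=3, d=1 → birth, X_10=4


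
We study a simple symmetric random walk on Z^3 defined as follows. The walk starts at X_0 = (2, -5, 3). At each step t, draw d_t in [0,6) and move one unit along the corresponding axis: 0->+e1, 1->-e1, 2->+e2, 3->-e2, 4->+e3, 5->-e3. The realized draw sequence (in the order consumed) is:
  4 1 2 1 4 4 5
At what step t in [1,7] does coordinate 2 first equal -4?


t=0: X=(2, -5, 3), d=4 → +e3, X_1=(2, -5, 4)
t=1: X=(2, -5, 4), d=1 → -e1, X_2=(1, -5, 4)
t=2: X=(1, -5, 4), d=2 → +e2, X_3=(1, -4, 4)
t=3: X=(1, -4, 4), d=1 → -e1, X_4=(0, -4, 4)
t=4: X=(0, -4, 4), d=4 → +e3, X_5=(0, -4, 5)
t=5: X=(0, -4, 5), d=4 → +e3, X_6=(0, -4, 6)
t=6: X=(0, -4, 6), d=5 → -e3, X_7=(0, -4, 5)

3


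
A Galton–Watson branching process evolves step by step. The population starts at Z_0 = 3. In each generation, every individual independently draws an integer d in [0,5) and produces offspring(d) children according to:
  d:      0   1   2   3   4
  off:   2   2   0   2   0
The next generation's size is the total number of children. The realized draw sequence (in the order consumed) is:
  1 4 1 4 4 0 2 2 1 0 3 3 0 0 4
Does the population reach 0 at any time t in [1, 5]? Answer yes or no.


no

gen 0: Z_0=3, draws=[1, 4, 1], offspring=[2, 0, 2], Z_1=4
gen 1: Z_1=4, draws=[4, 4, 0, 2], offspring=[0, 0, 2, 0], Z_2=2
gen 2: Z_2=2, draws=[2, 1], offspring=[0, 2], Z_3=2
gen 3: Z_3=2, draws=[0, 3], offspring=[2, 2], Z_4=4
gen 4: Z_4=4, draws=[3, 0, 0, 4], offspring=[2, 2, 2, 0], Z_5=6


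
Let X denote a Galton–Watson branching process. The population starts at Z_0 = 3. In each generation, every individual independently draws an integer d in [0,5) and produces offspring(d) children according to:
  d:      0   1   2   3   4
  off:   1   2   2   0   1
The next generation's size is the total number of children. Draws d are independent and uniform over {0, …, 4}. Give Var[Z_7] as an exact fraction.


395459148672/6103515625

Outcome values over d=0..4: [1, 2, 2, 0, 1]
Σy = 6, Σy² = 10, M = 5
μ = 6/5 = 6/5,  σ² = 10/5 − (6/5)² = 14/25
V_0 = 0, E_0 = 3
V_1 = 14/25·E_0 + (6/5)²·V_0 = 42/25;  E_1 = 18/5
V_2 = 14/25·E_1 + (6/5)²·V_1 = 2772/625;  E_2 = 108/25
V_3 = 14/25·E_2 + (6/5)²·V_2 = 137592/15625;  E_3 = 648/125
V_4 = 14/25·E_3 + (6/5)²·V_3 = 6087312/390625;  E_4 = 3888/625
V_5 = 14/25·E_4 + (6/5)²·V_4 = 253163232/9765625;  E_5 = 23328/3125
V_6 = 14/25·E_5 + (6/5)²·V_5 = 10134476352/244140625;  E_6 = 139968/15625
V_7 = 14/25·E_6 + (6/5)²·V_6 = 395459148672/6103515625;  E_7 = 839808/78125


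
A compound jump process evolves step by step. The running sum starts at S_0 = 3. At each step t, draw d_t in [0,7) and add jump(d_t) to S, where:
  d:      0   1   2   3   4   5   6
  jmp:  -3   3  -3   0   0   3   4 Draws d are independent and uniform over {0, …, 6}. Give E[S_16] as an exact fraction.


85/7

Outcome values over d=0..6: [-3, 3, -3, 0, 0, 3, 4]
Σy = 4, Σy² = 52, M = 7
μ = 4/7 = 4/7,  σ² = 52/7 − (4/7)² = 348/49
E[S_16] = 3 + 16·(4/7) = 85/7


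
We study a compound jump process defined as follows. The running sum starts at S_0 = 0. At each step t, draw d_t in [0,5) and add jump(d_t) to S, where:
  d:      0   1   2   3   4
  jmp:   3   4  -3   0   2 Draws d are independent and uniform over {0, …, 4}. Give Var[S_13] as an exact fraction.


Outcome values over d=0..4: [3, 4, -3, 0, 2]
Σy = 6, Σy² = 38, M = 5
μ = 6/5 = 6/5,  σ² = 38/5 − (6/5)² = 154/25
Independent increments: Var[S_13] = 13·σ² = 13·(154/25) = 2002/25

2002/25


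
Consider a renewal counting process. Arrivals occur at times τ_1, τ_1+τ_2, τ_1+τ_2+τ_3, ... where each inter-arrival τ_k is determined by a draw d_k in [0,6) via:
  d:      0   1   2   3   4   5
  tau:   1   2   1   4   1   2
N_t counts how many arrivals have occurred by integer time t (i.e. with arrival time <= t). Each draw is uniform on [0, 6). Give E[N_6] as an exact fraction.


5569/1728

Inter-arrival values over d=0..5: [1, 2, 1, 4, 1, 2]
Each d has probability 1/6, so the pmf of τ is: f(1) = 1/2, f(2) = 1/3, f(4) = 1/6
Renewal equation for m(n) = E[N_n]: condition on τ_1 = k (if k <= n, one arrival plus a fresh copy on the remaining n−k steps): m(n) = F(n) + Σ_{k<=n} f(k)·m(n−k), where F(n) = P(τ <= n) and m(0) = 0
m(1) = F(1) = 1/2
m(2) = F(2) + f(1)·m(1) = 5/6 + 1/2·1/2 = 13/12
m(3) = F(3) + f(1)·m(2) + f(2)·m(1) = 5/6 + 1/2·13/12 + 1/3·1/2 = 37/24
m(4) = F(4) + f(1)·m(3) + f(2)·m(2) = 1 + 1/2·37/24 + 1/3·13/12 = 307/144
m(5) = F(5) + f(1)·m(4) + f(2)·m(3) + f(4)·m(1) = 1 + 1/2·307/144 + 1/3·37/24 + 1/6·1/2 = 767/288
m(6) = F(6) + f(1)·m(5) + f(2)·m(4) + f(4)·m(2) = 1 + 1/2·767/288 + 1/3·307/144 + 1/6·13/12 = 5569/1728
E[N_6] = m(6) = 5569/1728


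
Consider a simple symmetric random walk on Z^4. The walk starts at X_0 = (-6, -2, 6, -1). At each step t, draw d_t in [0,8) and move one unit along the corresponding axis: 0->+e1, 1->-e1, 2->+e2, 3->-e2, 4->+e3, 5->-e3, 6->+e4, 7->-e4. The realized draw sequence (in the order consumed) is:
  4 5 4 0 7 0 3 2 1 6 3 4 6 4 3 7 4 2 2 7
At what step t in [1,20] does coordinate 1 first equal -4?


6

t=0: X=(-6, -2, 6, -1), d=4 → +e3, X_1=(-6, -2, 7, -1)
t=1: X=(-6, -2, 7, -1), d=5 → -e3, X_2=(-6, -2, 6, -1)
t=2: X=(-6, -2, 6, -1), d=4 → +e3, X_3=(-6, -2, 7, -1)
t=3: X=(-6, -2, 7, -1), d=0 → +e1, X_4=(-5, -2, 7, -1)
t=4: X=(-5, -2, 7, -1), d=7 → -e4, X_5=(-5, -2, 7, -2)
t=5: X=(-5, -2, 7, -2), d=0 → +e1, X_6=(-4, -2, 7, -2)
t=6: X=(-4, -2, 7, -2), d=3 → -e2, X_7=(-4, -3, 7, -2)
t=7: X=(-4, -3, 7, -2), d=2 → +e2, X_8=(-4, -2, 7, -2)
t=8: X=(-4, -2, 7, -2), d=1 → -e1, X_9=(-5, -2, 7, -2)
t=9: X=(-5, -2, 7, -2), d=6 → +e4, X_10=(-5, -2, 7, -1)
t=10: X=(-5, -2, 7, -1), d=3 → -e2, X_11=(-5, -3, 7, -1)
t=11: X=(-5, -3, 7, -1), d=4 → +e3, X_12=(-5, -3, 8, -1)
t=12: X=(-5, -3, 8, -1), d=6 → +e4, X_13=(-5, -3, 8, 0)
t=13: X=(-5, -3, 8, 0), d=4 → +e3, X_14=(-5, -3, 9, 0)
t=14: X=(-5, -3, 9, 0), d=3 → -e2, X_15=(-5, -4, 9, 0)
t=15: X=(-5, -4, 9, 0), d=7 → -e4, X_16=(-5, -4, 9, -1)
t=16: X=(-5, -4, 9, -1), d=4 → +e3, X_17=(-5, -4, 10, -1)
t=17: X=(-5, -4, 10, -1), d=2 → +e2, X_18=(-5, -3, 10, -1)
t=18: X=(-5, -3, 10, -1), d=2 → +e2, X_19=(-5, -2, 10, -1)
t=19: X=(-5, -2, 10, -1), d=7 → -e4, X_20=(-5, -2, 10, -2)


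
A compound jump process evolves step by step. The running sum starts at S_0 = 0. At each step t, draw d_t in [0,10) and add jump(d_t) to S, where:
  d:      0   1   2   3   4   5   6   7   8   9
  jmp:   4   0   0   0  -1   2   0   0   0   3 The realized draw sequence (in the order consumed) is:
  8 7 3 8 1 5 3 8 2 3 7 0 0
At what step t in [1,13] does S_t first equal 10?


13

t=0: S=0, d=8, jump=0, S_1=0
t=1: S=0, d=7, jump=0, S_2=0
t=2: S=0, d=3, jump=0, S_3=0
t=3: S=0, d=8, jump=0, S_4=0
t=4: S=0, d=1, jump=0, S_5=0
t=5: S=0, d=5, jump=2, S_6=2
t=6: S=2, d=3, jump=0, S_7=2
t=7: S=2, d=8, jump=0, S_8=2
t=8: S=2, d=2, jump=0, S_9=2
t=9: S=2, d=3, jump=0, S_10=2
t=10: S=2, d=7, jump=0, S_11=2
t=11: S=2, d=0, jump=4, S_12=6
t=12: S=6, d=0, jump=4, S_13=10


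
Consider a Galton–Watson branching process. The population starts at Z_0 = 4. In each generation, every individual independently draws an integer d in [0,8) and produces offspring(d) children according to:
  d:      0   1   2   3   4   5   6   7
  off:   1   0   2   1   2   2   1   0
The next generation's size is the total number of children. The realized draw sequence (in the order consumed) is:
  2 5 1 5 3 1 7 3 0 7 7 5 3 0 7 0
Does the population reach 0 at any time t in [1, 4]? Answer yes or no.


no

gen 0: Z_0=4, draws=[2, 5, 1, 5], offspring=[2, 2, 0, 2], Z_1=6
gen 1: Z_1=6, draws=[3, 1, 7, 3, 0, 7], offspring=[1, 0, 0, 1, 1, 0], Z_2=3
gen 2: Z_2=3, draws=[7, 5, 3], offspring=[0, 2, 1], Z_3=3
gen 3: Z_3=3, draws=[0, 7, 0], offspring=[1, 0, 1], Z_4=2


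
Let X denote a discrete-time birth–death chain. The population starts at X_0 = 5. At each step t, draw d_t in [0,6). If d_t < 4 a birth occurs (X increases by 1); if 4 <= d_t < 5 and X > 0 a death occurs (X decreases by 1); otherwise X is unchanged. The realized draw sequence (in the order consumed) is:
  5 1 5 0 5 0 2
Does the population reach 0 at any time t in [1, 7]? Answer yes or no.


no

t=0: X=5, d=5 → hold, X_1=5
t=1: X=5, d=1 → birth, X_2=6
t=2: X=6, d=5 → hold, X_3=6
t=3: X=6, d=0 → birth, X_4=7
t=4: X=7, d=5 → hold, X_5=7
t=5: X=7, d=0 → birth, X_6=8
t=6: X=8, d=2 → birth, X_7=9


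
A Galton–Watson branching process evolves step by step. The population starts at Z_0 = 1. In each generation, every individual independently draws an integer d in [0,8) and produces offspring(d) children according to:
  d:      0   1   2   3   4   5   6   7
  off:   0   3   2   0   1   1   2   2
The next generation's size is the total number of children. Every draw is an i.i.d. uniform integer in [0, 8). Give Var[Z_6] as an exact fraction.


Outcome values over d=0..7: [0, 3, 2, 0, 1, 1, 2, 2]
Σy = 11, Σy² = 23, M = 8
μ = 11/8 = 11/8,  σ² = 23/8 − (11/8)² = 63/64
V_0 = 0, E_0 = 1
V_1 = 63/64·E_0 + (11/8)²·V_0 = 63/64;  E_1 = 11/8
V_2 = 63/64·E_1 + (11/8)²·V_1 = 13167/4096;  E_2 = 121/64
V_3 = 63/64·E_2 + (11/8)²·V_2 = 2081079/262144;  E_3 = 1331/512
V_4 = 63/64·E_3 + (11/8)²·V_3 = 294743295/16777216;  E_4 = 14641/4096
V_5 = 63/64·E_4 + (11/8)²·V_4 = 39442019463/1073741824;  E_5 = 161051/32768
V_6 = 63/64·E_5 + (11/8)²·V_5 = 5104955462607/68719476736;  E_6 = 1771561/262144

5104955462607/68719476736


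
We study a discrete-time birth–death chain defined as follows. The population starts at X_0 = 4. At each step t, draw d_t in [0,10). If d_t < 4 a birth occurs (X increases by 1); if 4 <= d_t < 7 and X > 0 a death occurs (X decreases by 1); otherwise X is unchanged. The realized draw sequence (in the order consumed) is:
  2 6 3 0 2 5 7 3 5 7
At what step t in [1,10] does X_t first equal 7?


t=0: X=4, d=2 → birth, X_1=5
t=1: X=5, d=6 → death, X_2=4
t=2: X=4, d=3 → birth, X_3=5
t=3: X=5, d=0 → birth, X_4=6
t=4: X=6, d=2 → birth, X_5=7
t=5: X=7, d=5 → death, X_6=6
t=6: X=6, d=7 → hold, X_7=6
t=7: X=6, d=3 → birth, X_8=7
t=8: X=7, d=5 → death, X_9=6
t=9: X=6, d=7 → hold, X_10=6

5


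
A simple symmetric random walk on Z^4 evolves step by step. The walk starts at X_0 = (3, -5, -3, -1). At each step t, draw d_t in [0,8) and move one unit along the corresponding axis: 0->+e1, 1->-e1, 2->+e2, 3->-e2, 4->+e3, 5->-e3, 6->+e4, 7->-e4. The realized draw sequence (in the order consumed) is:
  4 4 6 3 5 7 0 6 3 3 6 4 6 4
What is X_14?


t=0: X=(3, -5, -3, -1), d=4 → +e3, X_1=(3, -5, -2, -1)
t=1: X=(3, -5, -2, -1), d=4 → +e3, X_2=(3, -5, -1, -1)
t=2: X=(3, -5, -1, -1), d=6 → +e4, X_3=(3, -5, -1, 0)
t=3: X=(3, -5, -1, 0), d=3 → -e2, X_4=(3, -6, -1, 0)
t=4: X=(3, -6, -1, 0), d=5 → -e3, X_5=(3, -6, -2, 0)
t=5: X=(3, -6, -2, 0), d=7 → -e4, X_6=(3, -6, -2, -1)
t=6: X=(3, -6, -2, -1), d=0 → +e1, X_7=(4, -6, -2, -1)
t=7: X=(4, -6, -2, -1), d=6 → +e4, X_8=(4, -6, -2, 0)
t=8: X=(4, -6, -2, 0), d=3 → -e2, X_9=(4, -7, -2, 0)
t=9: X=(4, -7, -2, 0), d=3 → -e2, X_10=(4, -8, -2, 0)
t=10: X=(4, -8, -2, 0), d=6 → +e4, X_11=(4, -8, -2, 1)
t=11: X=(4, -8, -2, 1), d=4 → +e3, X_12=(4, -8, -1, 1)
t=12: X=(4, -8, -1, 1), d=6 → +e4, X_13=(4, -8, -1, 2)
t=13: X=(4, -8, -1, 2), d=4 → +e3, X_14=(4, -8, 0, 2)

(4, -8, 0, 2)


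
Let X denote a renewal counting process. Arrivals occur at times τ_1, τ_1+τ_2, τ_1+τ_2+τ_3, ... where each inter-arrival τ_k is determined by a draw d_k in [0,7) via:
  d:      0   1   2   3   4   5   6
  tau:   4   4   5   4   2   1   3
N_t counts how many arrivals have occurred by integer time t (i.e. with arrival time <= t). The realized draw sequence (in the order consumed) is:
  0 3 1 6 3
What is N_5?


1

draw d_1=0: τ_1=4, arrival time A_1=4
draw d_2=3: τ_2=4, arrival time A_2=8
draw d_3=1: τ_3=4, arrival time A_3=12
draw d_4=6: τ_4=3, arrival time A_4=15
draw d_5=3: τ_5=4, arrival time A_5=19
N_t over t=0..5: 0:0 1:0 2:0 3:0 4:1 5:1


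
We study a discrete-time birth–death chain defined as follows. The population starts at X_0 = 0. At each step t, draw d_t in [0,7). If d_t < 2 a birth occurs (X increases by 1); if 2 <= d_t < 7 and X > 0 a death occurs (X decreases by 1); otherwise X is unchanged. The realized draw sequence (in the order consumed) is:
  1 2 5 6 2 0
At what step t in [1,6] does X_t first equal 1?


1

t=0: X=0, d=1 → birth, X_1=1
t=1: X=1, d=2 → death, X_2=0
t=2: X=0, d=5 → hold, X_3=0
t=3: X=0, d=6 → hold, X_4=0
t=4: X=0, d=2 → hold, X_5=0
t=5: X=0, d=0 → birth, X_6=1


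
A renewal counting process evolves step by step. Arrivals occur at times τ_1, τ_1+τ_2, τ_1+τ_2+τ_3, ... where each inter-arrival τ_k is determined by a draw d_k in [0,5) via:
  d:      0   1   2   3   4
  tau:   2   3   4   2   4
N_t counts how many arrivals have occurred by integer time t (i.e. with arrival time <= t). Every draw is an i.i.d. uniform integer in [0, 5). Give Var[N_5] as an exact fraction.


Inter-arrival values over d=0..4: [2, 3, 4, 2, 4]
Each d has probability 1/5, so the pmf of τ is: f(2) = 2/5, f(3) = 1/5, f(4) = 2/5
Let p_n(j) = P(N_n = j), with p_0 = [1]. Condition on τ_1: p_n(0) = P(τ > n), and for j >= 1, p_n(j) = Σ_{k<=n} f(k)·p_{n−k}(j−1)
p_1 = [1]  (j = 0)
p_2 = [3/5, 2/5]  (j = 0..1)
p_3 = [2/5, 3/5]  (j = 0..1)
p_4 = [0, 21/25, 4/25]  (j = 0..2)
p_5 = [0, 17/25, 8/25]  (j = 0..2)
E[N_5] = Σ j·p_5(j) = 33/25;  E[N_5²] = Σ j²·p_5(j) = 49/25
Var[N_5] = 49/25 − (33/25)² = 136/625

136/625


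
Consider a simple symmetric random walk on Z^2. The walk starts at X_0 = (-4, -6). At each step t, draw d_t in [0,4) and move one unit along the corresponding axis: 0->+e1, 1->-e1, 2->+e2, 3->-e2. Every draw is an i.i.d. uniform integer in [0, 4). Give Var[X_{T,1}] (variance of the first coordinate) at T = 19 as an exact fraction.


19/2

Outcome values over d=0..3: [1, -1, 0, 0]
Σy = 0, Σy² = 2, M = 4
μ = 0/4 = 0,  σ² = 2/4 − (0)² = 1/2
Independent increments: Var[X_19] = 19·σ² = 19·(1/2) = 19/2


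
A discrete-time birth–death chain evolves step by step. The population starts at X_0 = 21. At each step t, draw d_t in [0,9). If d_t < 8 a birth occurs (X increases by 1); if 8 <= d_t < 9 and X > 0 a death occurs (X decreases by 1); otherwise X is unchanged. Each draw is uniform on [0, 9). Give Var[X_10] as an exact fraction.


X can drop by at most 1 per step and X_0 = 21 > T = 10, so X_t >= 21 − t >= 11 > 0 for every t <= 10: the floor at 0 (the 'and X > 0' condition) never binds. Hence X_10 = X_0 + Σ_{t<10} Y_t with i.i.d. increments Y_t = y(d_t) ∈ {+1, −1, 0}.
Outcome values over d=0..8: [1, 1, 1, 1, 1, 1, 1, 1, -1]
Σy = 7, Σy² = 9, M = 9
μ = 7/9 = 7/9,  σ² = 9/9 − (7/9)² = 32/81
Independent increments: Var[X_10] = 10·σ² = 10·(32/81) = 320/81

320/81


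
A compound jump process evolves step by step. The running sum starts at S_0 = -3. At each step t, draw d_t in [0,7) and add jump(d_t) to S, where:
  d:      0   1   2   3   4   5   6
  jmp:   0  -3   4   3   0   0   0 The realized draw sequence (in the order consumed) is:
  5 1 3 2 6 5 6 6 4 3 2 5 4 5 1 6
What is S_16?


5

t=0: S=-3, d=5, jump=0, S_1=-3
t=1: S=-3, d=1, jump=-3, S_2=-6
t=2: S=-6, d=3, jump=3, S_3=-3
t=3: S=-3, d=2, jump=4, S_4=1
t=4: S=1, d=6, jump=0, S_5=1
t=5: S=1, d=5, jump=0, S_6=1
t=6: S=1, d=6, jump=0, S_7=1
t=7: S=1, d=6, jump=0, S_8=1
t=8: S=1, d=4, jump=0, S_9=1
t=9: S=1, d=3, jump=3, S_10=4
t=10: S=4, d=2, jump=4, S_11=8
t=11: S=8, d=5, jump=0, S_12=8
t=12: S=8, d=4, jump=0, S_13=8
t=13: S=8, d=5, jump=0, S_14=8
t=14: S=8, d=1, jump=-3, S_15=5
t=15: S=5, d=6, jump=0, S_16=5


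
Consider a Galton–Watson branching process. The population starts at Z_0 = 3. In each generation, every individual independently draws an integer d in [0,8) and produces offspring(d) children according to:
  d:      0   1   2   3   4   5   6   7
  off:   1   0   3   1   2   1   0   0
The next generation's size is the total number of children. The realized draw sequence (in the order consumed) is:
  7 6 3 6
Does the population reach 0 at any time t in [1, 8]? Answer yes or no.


gen 0: Z_0=3, draws=[7, 6, 3], offspring=[0, 0, 1], Z_1=1
gen 1: Z_1=1, draws=[6], offspring=[0], Z_2=0
gen 2: Z_2=0, draws=[], offspring=[], Z_3=0
gen 3: Z_3=0, draws=[], offspring=[], Z_4=0
gen 4: Z_4=0, draws=[], offspring=[], Z_5=0
gen 5: Z_5=0, draws=[], offspring=[], Z_6=0
gen 6: Z_6=0, draws=[], offspring=[], Z_7=0
gen 7: Z_7=0, draws=[], offspring=[], Z_8=0

yes


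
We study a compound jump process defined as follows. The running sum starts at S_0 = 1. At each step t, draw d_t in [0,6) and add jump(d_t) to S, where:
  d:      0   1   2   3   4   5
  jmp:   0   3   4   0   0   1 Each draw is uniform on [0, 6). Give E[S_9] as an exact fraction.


13

Outcome values over d=0..5: [0, 3, 4, 0, 0, 1]
Σy = 8, Σy² = 26, M = 6
μ = 8/6 = 4/3,  σ² = 26/6 − (4/3)² = 23/9
E[S_9] = 1 + 9·(4/3) = 13


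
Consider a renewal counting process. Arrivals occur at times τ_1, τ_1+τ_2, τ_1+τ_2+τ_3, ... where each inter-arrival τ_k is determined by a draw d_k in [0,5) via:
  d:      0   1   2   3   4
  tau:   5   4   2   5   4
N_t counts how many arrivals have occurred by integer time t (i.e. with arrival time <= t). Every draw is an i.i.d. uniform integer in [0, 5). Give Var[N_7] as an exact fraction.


3884/15625

Inter-arrival values over d=0..4: [5, 4, 2, 5, 4]
Each d has probability 1/5, so the pmf of τ is: f(2) = 1/5, f(4) = 2/5, f(5) = 2/5
Let p_n(j) = P(N_n = j), with p_0 = [1]. Condition on τ_1: p_n(0) = P(τ > n), and for j >= 1, p_n(j) = Σ_{k<=n} f(k)·p_{n−k}(j−1)
p_1 = [1]  (j = 0)
p_2 = [4/5, 1/5]  (j = 0..1)
p_3 = [4/5, 1/5]  (j = 0..1)
p_4 = [2/5, 14/25, 1/25]  (j = 0..2)
p_5 = [0, 24/25, 1/25]  (j = 0..2)
p_6 = [0, 4/5, 24/125, 1/125]  (j = 0..3)
p_7 = [0, 16/25, 44/125, 1/125]  (j = 0..3)
E[N_7] = Σ j·p_7(j) = 171/125;  E[N_7²] = Σ j²·p_7(j) = 53/25
Var[N_7] = 53/25 − (171/125)² = 3884/15625


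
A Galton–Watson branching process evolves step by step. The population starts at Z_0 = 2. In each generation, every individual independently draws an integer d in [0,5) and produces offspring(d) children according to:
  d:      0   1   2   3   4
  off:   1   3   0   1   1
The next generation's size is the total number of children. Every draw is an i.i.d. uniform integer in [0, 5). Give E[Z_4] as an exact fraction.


Outcome values over d=0..4: [1, 3, 0, 1, 1]
Σy = 6, Σy² = 12, M = 5
μ = 6/5 = 6/5,  σ² = 12/5 − (6/5)² = 24/25
E[Z_0] = 2
E[Z_1] = 6/5·E[Z_0] = 12/5
E[Z_2] = 6/5·E[Z_1] = 72/25
E[Z_3] = 6/5·E[Z_2] = 432/125
E[Z_4] = 6/5·E[Z_3] = 2592/625

2592/625


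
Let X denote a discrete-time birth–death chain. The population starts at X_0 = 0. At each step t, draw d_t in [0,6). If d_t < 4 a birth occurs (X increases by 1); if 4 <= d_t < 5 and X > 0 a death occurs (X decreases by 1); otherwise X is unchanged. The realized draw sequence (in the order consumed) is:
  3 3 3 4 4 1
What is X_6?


2

t=0: X=0, d=3 → birth, X_1=1
t=1: X=1, d=3 → birth, X_2=2
t=2: X=2, d=3 → birth, X_3=3
t=3: X=3, d=4 → death, X_4=2
t=4: X=2, d=4 → death, X_5=1
t=5: X=1, d=1 → birth, X_6=2


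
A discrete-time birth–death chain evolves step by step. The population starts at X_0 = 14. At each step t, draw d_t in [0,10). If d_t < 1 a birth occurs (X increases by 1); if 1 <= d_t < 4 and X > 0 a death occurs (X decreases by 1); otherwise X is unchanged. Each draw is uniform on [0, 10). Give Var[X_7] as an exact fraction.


X can drop by at most 1 per step and X_0 = 14 > T = 7, so X_t >= 14 − t >= 7 > 0 for every t <= 7: the floor at 0 (the 'and X > 0' condition) never binds. Hence X_7 = X_0 + Σ_{t<7} Y_t with i.i.d. increments Y_t = y(d_t) ∈ {+1, −1, 0}.
Outcome values over d=0..9: [1, -1, -1, -1, 0, 0, 0, 0, 0, 0]
Σy = -2, Σy² = 4, M = 10
μ = -2/10 = -1/5,  σ² = 4/10 − (-1/5)² = 9/25
Independent increments: Var[X_7] = 7·σ² = 7·(9/25) = 63/25

63/25


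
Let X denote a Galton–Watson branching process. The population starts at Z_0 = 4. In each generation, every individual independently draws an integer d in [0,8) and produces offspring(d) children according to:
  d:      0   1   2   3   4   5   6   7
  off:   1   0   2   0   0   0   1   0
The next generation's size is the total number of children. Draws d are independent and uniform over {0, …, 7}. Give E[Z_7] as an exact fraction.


1/32

Outcome values over d=0..7: [1, 0, 2, 0, 0, 0, 1, 0]
Σy = 4, Σy² = 6, M = 8
μ = 4/8 = 1/2,  σ² = 6/8 − (1/2)² = 1/2
E[Z_0] = 4
E[Z_1] = 1/2·E[Z_0] = 2
E[Z_2] = 1/2·E[Z_1] = 1
E[Z_3] = 1/2·E[Z_2] = 1/2
E[Z_4] = 1/2·E[Z_3] = 1/4
E[Z_5] = 1/2·E[Z_4] = 1/8
E[Z_6] = 1/2·E[Z_5] = 1/16
E[Z_7] = 1/2·E[Z_6] = 1/32


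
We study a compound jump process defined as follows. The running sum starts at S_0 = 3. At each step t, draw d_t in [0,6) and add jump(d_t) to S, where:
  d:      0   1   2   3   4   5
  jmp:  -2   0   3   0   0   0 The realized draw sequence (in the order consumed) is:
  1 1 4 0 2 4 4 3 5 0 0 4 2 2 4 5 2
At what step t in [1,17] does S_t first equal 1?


t=0: S=3, d=1, jump=0, S_1=3
t=1: S=3, d=1, jump=0, S_2=3
t=2: S=3, d=4, jump=0, S_3=3
t=3: S=3, d=0, jump=-2, S_4=1
t=4: S=1, d=2, jump=3, S_5=4
t=5: S=4, d=4, jump=0, S_6=4
t=6: S=4, d=4, jump=0, S_7=4
t=7: S=4, d=3, jump=0, S_8=4
t=8: S=4, d=5, jump=0, S_9=4
t=9: S=4, d=0, jump=-2, S_10=2
t=10: S=2, d=0, jump=-2, S_11=0
t=11: S=0, d=4, jump=0, S_12=0
t=12: S=0, d=2, jump=3, S_13=3
t=13: S=3, d=2, jump=3, S_14=6
t=14: S=6, d=4, jump=0, S_15=6
t=15: S=6, d=5, jump=0, S_16=6
t=16: S=6, d=2, jump=3, S_17=9

4


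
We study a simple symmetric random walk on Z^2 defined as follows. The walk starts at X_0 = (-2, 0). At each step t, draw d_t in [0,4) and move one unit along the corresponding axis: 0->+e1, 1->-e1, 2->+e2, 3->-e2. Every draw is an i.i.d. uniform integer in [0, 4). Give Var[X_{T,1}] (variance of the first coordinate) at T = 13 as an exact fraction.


Outcome values over d=0..3: [1, -1, 0, 0]
Σy = 0, Σy² = 2, M = 4
μ = 0/4 = 0,  σ² = 2/4 − (0)² = 1/2
Independent increments: Var[X_13] = 13·σ² = 13·(1/2) = 13/2

13/2


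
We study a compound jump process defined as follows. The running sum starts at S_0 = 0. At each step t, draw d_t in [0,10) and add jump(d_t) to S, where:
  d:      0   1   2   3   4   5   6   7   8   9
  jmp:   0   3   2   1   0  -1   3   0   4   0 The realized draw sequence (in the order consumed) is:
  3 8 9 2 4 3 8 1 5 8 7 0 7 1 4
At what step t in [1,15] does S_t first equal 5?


t=0: S=0, d=3, jump=1, S_1=1
t=1: S=1, d=8, jump=4, S_2=5
t=2: S=5, d=9, jump=0, S_3=5
t=3: S=5, d=2, jump=2, S_4=7
t=4: S=7, d=4, jump=0, S_5=7
t=5: S=7, d=3, jump=1, S_6=8
t=6: S=8, d=8, jump=4, S_7=12
t=7: S=12, d=1, jump=3, S_8=15
t=8: S=15, d=5, jump=-1, S_9=14
t=9: S=14, d=8, jump=4, S_10=18
t=10: S=18, d=7, jump=0, S_11=18
t=11: S=18, d=0, jump=0, S_12=18
t=12: S=18, d=7, jump=0, S_13=18
t=13: S=18, d=1, jump=3, S_14=21
t=14: S=21, d=4, jump=0, S_15=21

2


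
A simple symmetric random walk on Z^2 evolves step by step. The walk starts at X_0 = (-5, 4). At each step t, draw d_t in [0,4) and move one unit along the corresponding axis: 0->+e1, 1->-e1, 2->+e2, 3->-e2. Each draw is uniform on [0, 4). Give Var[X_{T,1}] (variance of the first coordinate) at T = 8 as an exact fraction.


Outcome values over d=0..3: [1, -1, 0, 0]
Σy = 0, Σy² = 2, M = 4
μ = 0/4 = 0,  σ² = 2/4 − (0)² = 1/2
Independent increments: Var[X_8] = 8·σ² = 8·(1/2) = 4

4


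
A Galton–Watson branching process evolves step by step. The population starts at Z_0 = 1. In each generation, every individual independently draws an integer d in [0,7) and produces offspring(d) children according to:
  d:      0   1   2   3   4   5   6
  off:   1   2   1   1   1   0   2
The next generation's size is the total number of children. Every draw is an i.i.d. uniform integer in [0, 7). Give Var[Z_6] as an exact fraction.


94696243200/13841287201

Outcome values over d=0..6: [1, 2, 1, 1, 1, 0, 2]
Σy = 8, Σy² = 12, M = 7
μ = 8/7 = 8/7,  σ² = 12/7 − (8/7)² = 20/49
V_0 = 0, E_0 = 1
V_1 = 20/49·E_0 + (8/7)²·V_0 = 20/49;  E_1 = 8/7
V_2 = 20/49·E_1 + (8/7)²·V_1 = 2400/2401;  E_2 = 64/49
V_3 = 20/49·E_2 + (8/7)²·V_2 = 216320/117649;  E_3 = 512/343
V_4 = 20/49·E_3 + (8/7)²·V_3 = 17356800/5764801;  E_4 = 4096/2401
V_5 = 20/49·E_4 + (8/7)²·V_4 = 1307525120/282475249;  E_5 = 32768/16807
V_6 = 20/49·E_5 + (8/7)²·V_5 = 94696243200/13841287201;  E_6 = 262144/117649


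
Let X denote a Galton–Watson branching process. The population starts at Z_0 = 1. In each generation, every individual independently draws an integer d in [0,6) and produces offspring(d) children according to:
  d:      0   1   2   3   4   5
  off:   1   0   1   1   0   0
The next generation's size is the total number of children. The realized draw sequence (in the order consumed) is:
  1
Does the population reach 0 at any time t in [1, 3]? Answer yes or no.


gen 0: Z_0=1, draws=[1], offspring=[0], Z_1=0
gen 1: Z_1=0, draws=[], offspring=[], Z_2=0
gen 2: Z_2=0, draws=[], offspring=[], Z_3=0

yes


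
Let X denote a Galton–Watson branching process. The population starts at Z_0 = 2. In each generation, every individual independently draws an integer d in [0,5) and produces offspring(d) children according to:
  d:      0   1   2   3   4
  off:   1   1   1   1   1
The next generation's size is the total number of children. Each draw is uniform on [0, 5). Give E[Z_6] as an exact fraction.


2

Outcome values over d=0..4: [1, 1, 1, 1, 1]
Σy = 5, Σy² = 5, M = 5
μ = 5/5 = 1,  σ² = 5/5 − (1)² = 0
E[Z_0] = 2
E[Z_1] = 1·E[Z_0] = 2
E[Z_2] = 1·E[Z_1] = 2
E[Z_3] = 1·E[Z_2] = 2
E[Z_4] = 1·E[Z_3] = 2
E[Z_5] = 1·E[Z_4] = 2
E[Z_6] = 1·E[Z_5] = 2


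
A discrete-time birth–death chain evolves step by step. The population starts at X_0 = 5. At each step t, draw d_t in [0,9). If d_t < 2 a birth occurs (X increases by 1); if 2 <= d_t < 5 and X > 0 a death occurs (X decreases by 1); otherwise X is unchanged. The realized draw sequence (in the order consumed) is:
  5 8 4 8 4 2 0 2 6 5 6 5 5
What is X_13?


t=0: X=5, d=5 → hold, X_1=5
t=1: X=5, d=8 → hold, X_2=5
t=2: X=5, d=4 → death, X_3=4
t=3: X=4, d=8 → hold, X_4=4
t=4: X=4, d=4 → death, X_5=3
t=5: X=3, d=2 → death, X_6=2
t=6: X=2, d=0 → birth, X_7=3
t=7: X=3, d=2 → death, X_8=2
t=8: X=2, d=6 → hold, X_9=2
t=9: X=2, d=5 → hold, X_10=2
t=10: X=2, d=6 → hold, X_11=2
t=11: X=2, d=5 → hold, X_12=2
t=12: X=2, d=5 → hold, X_13=2

2


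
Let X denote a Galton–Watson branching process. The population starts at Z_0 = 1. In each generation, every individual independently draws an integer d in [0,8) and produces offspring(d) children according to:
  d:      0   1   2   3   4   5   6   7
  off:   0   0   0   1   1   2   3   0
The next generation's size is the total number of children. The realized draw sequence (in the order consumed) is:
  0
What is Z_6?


gen 0: Z_0=1, draws=[0], offspring=[0], Z_1=0
gen 1: Z_1=0, draws=[], offspring=[], Z_2=0
gen 2: Z_2=0, draws=[], offspring=[], Z_3=0
gen 3: Z_3=0, draws=[], offspring=[], Z_4=0
gen 4: Z_4=0, draws=[], offspring=[], Z_5=0
gen 5: Z_5=0, draws=[], offspring=[], Z_6=0

0


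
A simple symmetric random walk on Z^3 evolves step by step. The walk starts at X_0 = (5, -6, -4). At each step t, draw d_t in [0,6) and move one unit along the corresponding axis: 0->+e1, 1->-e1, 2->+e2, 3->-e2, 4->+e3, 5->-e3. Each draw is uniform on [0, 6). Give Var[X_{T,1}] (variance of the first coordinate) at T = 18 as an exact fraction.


Outcome values over d=0..5: [1, -1, 0, 0, 0, 0]
Σy = 0, Σy² = 2, M = 6
μ = 0/6 = 0,  σ² = 2/6 − (0)² = 1/3
Independent increments: Var[X_18] = 18·σ² = 18·(1/3) = 6

6


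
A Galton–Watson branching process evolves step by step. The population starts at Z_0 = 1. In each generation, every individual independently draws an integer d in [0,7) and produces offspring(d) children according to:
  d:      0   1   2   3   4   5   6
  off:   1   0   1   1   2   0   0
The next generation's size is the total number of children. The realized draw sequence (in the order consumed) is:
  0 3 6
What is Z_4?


gen 0: Z_0=1, draws=[0], offspring=[1], Z_1=1
gen 1: Z_1=1, draws=[3], offspring=[1], Z_2=1
gen 2: Z_2=1, draws=[6], offspring=[0], Z_3=0
gen 3: Z_3=0, draws=[], offspring=[], Z_4=0

0


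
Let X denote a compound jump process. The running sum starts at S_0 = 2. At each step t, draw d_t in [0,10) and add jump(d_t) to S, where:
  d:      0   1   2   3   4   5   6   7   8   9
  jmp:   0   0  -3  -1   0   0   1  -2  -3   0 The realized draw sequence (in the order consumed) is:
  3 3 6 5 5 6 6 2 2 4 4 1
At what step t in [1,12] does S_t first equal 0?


2

t=0: S=2, d=3, jump=-1, S_1=1
t=1: S=1, d=3, jump=-1, S_2=0
t=2: S=0, d=6, jump=1, S_3=1
t=3: S=1, d=5, jump=0, S_4=1
t=4: S=1, d=5, jump=0, S_5=1
t=5: S=1, d=6, jump=1, S_6=2
t=6: S=2, d=6, jump=1, S_7=3
t=7: S=3, d=2, jump=-3, S_8=0
t=8: S=0, d=2, jump=-3, S_9=-3
t=9: S=-3, d=4, jump=0, S_10=-3
t=10: S=-3, d=4, jump=0, S_11=-3
t=11: S=-3, d=1, jump=0, S_12=-3


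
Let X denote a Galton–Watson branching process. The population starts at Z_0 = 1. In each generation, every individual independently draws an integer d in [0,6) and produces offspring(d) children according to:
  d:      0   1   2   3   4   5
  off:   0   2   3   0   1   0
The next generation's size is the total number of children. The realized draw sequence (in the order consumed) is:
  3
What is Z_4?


0

gen 0: Z_0=1, draws=[3], offspring=[0], Z_1=0
gen 1: Z_1=0, draws=[], offspring=[], Z_2=0
gen 2: Z_2=0, draws=[], offspring=[], Z_3=0
gen 3: Z_3=0, draws=[], offspring=[], Z_4=0


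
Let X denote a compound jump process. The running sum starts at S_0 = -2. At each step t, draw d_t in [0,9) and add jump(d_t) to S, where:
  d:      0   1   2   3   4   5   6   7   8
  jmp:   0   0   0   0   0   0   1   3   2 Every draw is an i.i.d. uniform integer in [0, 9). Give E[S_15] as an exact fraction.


Outcome values over d=0..8: [0, 0, 0, 0, 0, 0, 1, 3, 2]
Σy = 6, Σy² = 14, M = 9
μ = 6/9 = 2/3,  σ² = 14/9 − (2/3)² = 10/9
E[S_15] = -2 + 15·(2/3) = 8

8


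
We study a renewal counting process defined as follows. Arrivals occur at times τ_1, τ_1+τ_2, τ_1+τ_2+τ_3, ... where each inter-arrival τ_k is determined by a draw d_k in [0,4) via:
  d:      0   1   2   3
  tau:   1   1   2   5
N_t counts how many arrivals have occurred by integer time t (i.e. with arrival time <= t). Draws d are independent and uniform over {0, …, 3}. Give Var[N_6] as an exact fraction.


Inter-arrival values over d=0..3: [1, 1, 2, 5]
Each d has probability 1/4, so the pmf of τ is: f(1) = 1/2, f(2) = 1/4, f(5) = 1/4
Let p_n(j) = P(N_n = j), with p_0 = [1]. Condition on τ_1: p_n(0) = P(τ > n), and for j >= 1, p_n(j) = Σ_{k<=n} f(k)·p_{n−k}(j−1)
p_1 = [1/2, 1/2]  (j = 0..1)
p_2 = [1/4, 1/2, 1/4]  (j = 0..2)
p_3 = [1/4, 1/4, 3/8, 1/8]  (j = 0..3)
p_4 = [1/4, 3/16, 1/4, 1/4, 1/16]  (j = 0..4)
p_5 = [0, 7/16, 5/32, 7/32, 5/32, 1/32]  (j = 0..5)
p_6 = [0, 3/16, 25/64, 9/64, 11/64, 3/32, 1/64]  (j = 0..6)
E[N_6] = Σ j·p_6(j) = 169/64;  E[N_6²] = Σ j²·p_6(j) = 555/64
Var[N_6] = 555/64 − (169/64)² = 6959/4096

6959/4096


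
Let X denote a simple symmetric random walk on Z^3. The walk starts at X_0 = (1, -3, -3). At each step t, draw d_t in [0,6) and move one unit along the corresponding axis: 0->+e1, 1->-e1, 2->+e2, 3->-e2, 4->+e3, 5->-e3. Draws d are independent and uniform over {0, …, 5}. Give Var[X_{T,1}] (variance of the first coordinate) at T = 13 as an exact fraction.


13/3

Outcome values over d=0..5: [1, -1, 0, 0, 0, 0]
Σy = 0, Σy² = 2, M = 6
μ = 0/6 = 0,  σ² = 2/6 − (0)² = 1/3
Independent increments: Var[X_13] = 13·σ² = 13·(1/3) = 13/3


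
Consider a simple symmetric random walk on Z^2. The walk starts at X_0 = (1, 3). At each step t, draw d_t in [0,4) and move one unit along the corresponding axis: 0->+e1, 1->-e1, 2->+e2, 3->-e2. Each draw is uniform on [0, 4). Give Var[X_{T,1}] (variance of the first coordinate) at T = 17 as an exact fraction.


17/2

Outcome values over d=0..3: [1, -1, 0, 0]
Σy = 0, Σy² = 2, M = 4
μ = 0/4 = 0,  σ² = 2/4 − (0)² = 1/2
Independent increments: Var[X_17] = 17·σ² = 17·(1/2) = 17/2


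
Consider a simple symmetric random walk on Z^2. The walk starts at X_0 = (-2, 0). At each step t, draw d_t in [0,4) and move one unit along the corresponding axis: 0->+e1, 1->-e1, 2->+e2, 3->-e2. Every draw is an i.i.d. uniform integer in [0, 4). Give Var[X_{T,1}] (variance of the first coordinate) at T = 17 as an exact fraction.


17/2

Outcome values over d=0..3: [1, -1, 0, 0]
Σy = 0, Σy² = 2, M = 4
μ = 0/4 = 0,  σ² = 2/4 − (0)² = 1/2
Independent increments: Var[X_17] = 17·σ² = 17·(1/2) = 17/2


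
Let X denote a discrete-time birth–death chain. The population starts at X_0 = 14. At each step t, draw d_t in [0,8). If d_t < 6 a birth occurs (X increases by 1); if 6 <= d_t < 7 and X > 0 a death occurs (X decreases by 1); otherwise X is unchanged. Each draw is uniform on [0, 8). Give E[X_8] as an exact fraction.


19

X can drop by at most 1 per step and X_0 = 14 > T = 8, so X_t >= 14 − t >= 6 > 0 for every t <= 8: the floor at 0 (the 'and X > 0' condition) never binds. Hence X_8 = X_0 + Σ_{t<8} Y_t with i.i.d. increments Y_t = y(d_t) ∈ {+1, −1, 0}.
Outcome values over d=0..7: [1, 1, 1, 1, 1, 1, -1, 0]
Σy = 5, Σy² = 7, M = 8
μ = 5/8 = 5/8,  σ² = 7/8 − (5/8)² = 31/64
E[X_8] = 14 + 8·(5/8) = 19


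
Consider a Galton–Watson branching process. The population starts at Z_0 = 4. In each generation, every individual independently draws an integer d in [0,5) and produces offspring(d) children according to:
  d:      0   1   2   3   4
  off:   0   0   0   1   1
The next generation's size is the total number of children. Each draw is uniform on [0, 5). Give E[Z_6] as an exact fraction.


Outcome values over d=0..4: [0, 0, 0, 1, 1]
Σy = 2, Σy² = 2, M = 5
μ = 2/5 = 2/5,  σ² = 2/5 − (2/5)² = 6/25
E[Z_0] = 4
E[Z_1] = 2/5·E[Z_0] = 8/5
E[Z_2] = 2/5·E[Z_1] = 16/25
E[Z_3] = 2/5·E[Z_2] = 32/125
E[Z_4] = 2/5·E[Z_3] = 64/625
E[Z_5] = 2/5·E[Z_4] = 128/3125
E[Z_6] = 2/5·E[Z_5] = 256/15625

256/15625
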